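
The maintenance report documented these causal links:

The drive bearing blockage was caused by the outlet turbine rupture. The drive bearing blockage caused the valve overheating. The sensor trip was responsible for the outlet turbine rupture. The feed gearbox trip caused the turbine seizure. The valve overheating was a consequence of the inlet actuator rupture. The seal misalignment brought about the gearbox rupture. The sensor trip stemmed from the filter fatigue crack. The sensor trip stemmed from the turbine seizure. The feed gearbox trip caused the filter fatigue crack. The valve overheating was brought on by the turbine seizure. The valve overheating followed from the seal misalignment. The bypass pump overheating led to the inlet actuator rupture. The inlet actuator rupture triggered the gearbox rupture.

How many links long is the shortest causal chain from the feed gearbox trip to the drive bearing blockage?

4

Shortest chain: the feed gearbox trip → the turbine seizure → the sensor trip → the outlet turbine rupture → the drive bearing blockage.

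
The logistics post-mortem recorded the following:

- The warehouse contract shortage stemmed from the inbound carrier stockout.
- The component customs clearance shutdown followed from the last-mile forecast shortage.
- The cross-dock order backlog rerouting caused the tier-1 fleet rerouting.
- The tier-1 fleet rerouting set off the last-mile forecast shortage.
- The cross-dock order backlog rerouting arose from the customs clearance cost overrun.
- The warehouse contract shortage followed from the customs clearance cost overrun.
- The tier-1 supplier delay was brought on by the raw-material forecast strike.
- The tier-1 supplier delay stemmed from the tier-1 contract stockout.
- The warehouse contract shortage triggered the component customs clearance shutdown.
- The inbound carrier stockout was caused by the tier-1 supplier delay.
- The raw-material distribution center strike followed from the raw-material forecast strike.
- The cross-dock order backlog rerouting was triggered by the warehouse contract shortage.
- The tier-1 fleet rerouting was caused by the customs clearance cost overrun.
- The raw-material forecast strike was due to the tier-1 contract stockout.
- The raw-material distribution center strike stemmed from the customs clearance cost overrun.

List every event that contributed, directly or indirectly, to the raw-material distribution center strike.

Immediate causes of the raw-material distribution center strike: the raw-material forecast strike, the customs clearance cost overrun.
Further upstream: the tier-1 contract stockout.

the customs clearance cost overrun, the raw-material forecast strike, the tier-1 contract stockout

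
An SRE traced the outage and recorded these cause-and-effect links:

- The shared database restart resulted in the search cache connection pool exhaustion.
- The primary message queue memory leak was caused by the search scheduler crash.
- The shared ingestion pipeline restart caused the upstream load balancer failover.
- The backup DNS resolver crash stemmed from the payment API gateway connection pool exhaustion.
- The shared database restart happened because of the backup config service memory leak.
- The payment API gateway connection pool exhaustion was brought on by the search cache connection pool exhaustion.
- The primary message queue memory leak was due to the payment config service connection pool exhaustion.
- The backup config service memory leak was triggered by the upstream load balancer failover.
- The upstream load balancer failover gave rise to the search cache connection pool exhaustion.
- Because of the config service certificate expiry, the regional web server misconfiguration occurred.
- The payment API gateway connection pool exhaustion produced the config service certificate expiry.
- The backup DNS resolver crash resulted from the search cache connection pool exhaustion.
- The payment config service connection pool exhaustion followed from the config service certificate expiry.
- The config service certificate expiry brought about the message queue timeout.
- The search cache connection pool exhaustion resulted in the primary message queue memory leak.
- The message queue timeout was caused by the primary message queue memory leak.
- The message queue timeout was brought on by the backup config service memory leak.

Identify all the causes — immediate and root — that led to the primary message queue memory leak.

the backup config service memory leak, the config service certificate expiry, the payment API gateway connection pool exhaustion, the payment config service connection pool exhaustion, the search cache connection pool exhaustion, the search scheduler crash, the shared database restart, the shared ingestion pipeline restart, the upstream load balancer failover

Immediate causes of the primary message queue memory leak: the search scheduler crash, the search cache connection pool exhaustion, the payment config service connection pool exhaustion.
Further upstream: the shared ingestion pipeline restart, the upstream load balancer failover, the backup config service memory leak, the shared database restart, the payment API gateway connection pool exhaustion, the config service certificate expiry.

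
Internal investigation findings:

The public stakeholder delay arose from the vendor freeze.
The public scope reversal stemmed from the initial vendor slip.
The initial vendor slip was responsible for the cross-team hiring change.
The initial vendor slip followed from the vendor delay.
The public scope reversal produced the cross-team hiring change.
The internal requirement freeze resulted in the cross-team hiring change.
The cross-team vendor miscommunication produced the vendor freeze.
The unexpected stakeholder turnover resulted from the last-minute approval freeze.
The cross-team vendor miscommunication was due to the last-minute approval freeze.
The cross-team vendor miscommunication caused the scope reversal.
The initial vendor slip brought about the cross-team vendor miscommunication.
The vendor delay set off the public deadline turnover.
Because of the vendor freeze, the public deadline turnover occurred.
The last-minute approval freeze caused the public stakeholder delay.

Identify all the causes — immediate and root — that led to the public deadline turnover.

the cross-team vendor miscommunication, the initial vendor slip, the last-minute approval freeze, the vendor delay, the vendor freeze

Immediate causes of the public deadline turnover: the vendor delay, the vendor freeze.
Further upstream: the last-minute approval freeze, the initial vendor slip, the cross-team vendor miscommunication.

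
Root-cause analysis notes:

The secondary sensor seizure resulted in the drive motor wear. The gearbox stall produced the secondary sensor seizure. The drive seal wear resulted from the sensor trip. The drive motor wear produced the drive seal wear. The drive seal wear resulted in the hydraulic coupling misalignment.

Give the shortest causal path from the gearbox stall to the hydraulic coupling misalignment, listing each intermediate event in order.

the gearbox stall → the secondary sensor seizure
the secondary sensor seizure → the drive motor wear
the drive motor wear → the drive seal wear
the drive seal wear → the hydraulic coupling misalignment
Length: 4 steps.

the gearbox stall → the secondary sensor seizure → the drive motor wear → the drive seal wear → the hydraulic coupling misalignment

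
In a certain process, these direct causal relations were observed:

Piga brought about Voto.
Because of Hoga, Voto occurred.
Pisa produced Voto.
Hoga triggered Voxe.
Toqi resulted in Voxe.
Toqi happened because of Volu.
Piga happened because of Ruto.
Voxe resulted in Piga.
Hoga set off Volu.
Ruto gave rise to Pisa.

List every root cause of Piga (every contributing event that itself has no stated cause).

Hoga, Ruto

Tracing upstream from Piga: Piga ← Ruto.
A separate upstream branch: Piga ← Voxe ← Hoga.
Each of those chain origins has no stated cause.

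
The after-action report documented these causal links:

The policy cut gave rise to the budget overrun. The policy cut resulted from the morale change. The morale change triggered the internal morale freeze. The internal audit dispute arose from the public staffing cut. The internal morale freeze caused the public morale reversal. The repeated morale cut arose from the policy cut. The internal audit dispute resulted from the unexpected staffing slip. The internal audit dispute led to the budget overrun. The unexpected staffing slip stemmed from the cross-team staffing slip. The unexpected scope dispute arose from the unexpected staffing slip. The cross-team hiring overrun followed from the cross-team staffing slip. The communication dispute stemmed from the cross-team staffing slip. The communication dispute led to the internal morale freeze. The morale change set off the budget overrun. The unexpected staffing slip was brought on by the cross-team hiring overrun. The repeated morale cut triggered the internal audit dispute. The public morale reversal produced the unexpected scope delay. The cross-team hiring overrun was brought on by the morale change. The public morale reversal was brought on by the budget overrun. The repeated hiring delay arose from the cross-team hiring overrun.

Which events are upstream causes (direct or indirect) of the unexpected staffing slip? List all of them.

the cross-team hiring overrun, the cross-team staffing slip, the morale change

Immediate causes of the unexpected staffing slip: the cross-team staffing slip, the cross-team hiring overrun.
Further upstream: the morale change.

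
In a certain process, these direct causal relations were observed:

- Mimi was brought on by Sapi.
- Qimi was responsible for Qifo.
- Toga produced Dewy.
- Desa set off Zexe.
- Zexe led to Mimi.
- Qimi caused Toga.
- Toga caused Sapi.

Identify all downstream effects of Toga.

Direct effects: Sapi, Dewy.
2 steps out: Mimi.
Not reachable from it: Qimi, Qifo, Desa, Zexe.

Dewy, Mimi, Sapi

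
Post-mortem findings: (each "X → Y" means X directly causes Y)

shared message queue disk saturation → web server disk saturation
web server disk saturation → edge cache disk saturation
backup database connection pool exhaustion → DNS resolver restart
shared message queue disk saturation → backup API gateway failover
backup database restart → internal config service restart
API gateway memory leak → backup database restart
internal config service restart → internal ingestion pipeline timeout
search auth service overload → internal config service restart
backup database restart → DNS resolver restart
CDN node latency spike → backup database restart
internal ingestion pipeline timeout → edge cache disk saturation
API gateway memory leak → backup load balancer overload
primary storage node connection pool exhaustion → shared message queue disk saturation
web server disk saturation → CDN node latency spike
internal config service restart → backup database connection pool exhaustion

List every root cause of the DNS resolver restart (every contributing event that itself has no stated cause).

the API gateway memory leak, the primary storage node connection pool exhaustion, the search auth service overload

Tracing upstream from the DNS resolver restart: the DNS resolver restart ← the backup database restart ← the CDN node latency spike ← the web server disk saturation ← the shared message queue disk saturation ← the primary storage node connection pool exhaustion.
A separate upstream branch: the DNS resolver restart ← the backup database restart ← the API gateway memory leak.
A separate upstream branch: the DNS resolver restart ← the backup database connection pool exhaustion ← the internal config service restart ← the search auth service overload.
Each of those chain origins has no stated cause.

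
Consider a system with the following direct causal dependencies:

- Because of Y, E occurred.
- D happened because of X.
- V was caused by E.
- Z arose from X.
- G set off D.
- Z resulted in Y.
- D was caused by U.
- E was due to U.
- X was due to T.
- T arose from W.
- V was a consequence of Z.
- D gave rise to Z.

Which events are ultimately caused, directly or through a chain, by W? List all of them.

D, E, T, V, X, Y, Z

Direct effects: T.
2 steps out: X.
3 steps out: D, Z.
4 steps out: Y, V.
5 steps out: E.
Not reachable from it: G, U.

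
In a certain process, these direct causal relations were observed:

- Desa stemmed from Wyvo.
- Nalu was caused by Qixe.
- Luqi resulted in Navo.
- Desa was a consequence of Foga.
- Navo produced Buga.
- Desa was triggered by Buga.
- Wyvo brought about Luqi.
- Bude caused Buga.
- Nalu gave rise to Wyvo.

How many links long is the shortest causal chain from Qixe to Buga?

Shortest chain: Qixe → Nalu → Wyvo → Luqi → Navo → Buga.

5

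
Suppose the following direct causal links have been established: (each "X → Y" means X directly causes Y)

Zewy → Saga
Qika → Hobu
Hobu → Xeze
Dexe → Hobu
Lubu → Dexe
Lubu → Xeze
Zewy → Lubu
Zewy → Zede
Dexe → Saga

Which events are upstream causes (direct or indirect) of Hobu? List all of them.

Immediate causes of Hobu: Dexe, Qika.
Further upstream: Zewy, Lubu.

Dexe, Lubu, Qika, Zewy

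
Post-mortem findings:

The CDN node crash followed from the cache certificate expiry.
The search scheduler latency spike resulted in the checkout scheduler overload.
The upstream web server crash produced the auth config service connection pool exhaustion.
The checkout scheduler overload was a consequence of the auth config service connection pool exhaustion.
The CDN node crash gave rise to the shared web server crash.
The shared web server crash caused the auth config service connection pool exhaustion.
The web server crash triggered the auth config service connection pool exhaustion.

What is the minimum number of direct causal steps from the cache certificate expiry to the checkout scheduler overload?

4

Shortest chain: the cache certificate expiry → the CDN node crash → the shared web server crash → the auth config service connection pool exhaustion → the checkout scheduler overload.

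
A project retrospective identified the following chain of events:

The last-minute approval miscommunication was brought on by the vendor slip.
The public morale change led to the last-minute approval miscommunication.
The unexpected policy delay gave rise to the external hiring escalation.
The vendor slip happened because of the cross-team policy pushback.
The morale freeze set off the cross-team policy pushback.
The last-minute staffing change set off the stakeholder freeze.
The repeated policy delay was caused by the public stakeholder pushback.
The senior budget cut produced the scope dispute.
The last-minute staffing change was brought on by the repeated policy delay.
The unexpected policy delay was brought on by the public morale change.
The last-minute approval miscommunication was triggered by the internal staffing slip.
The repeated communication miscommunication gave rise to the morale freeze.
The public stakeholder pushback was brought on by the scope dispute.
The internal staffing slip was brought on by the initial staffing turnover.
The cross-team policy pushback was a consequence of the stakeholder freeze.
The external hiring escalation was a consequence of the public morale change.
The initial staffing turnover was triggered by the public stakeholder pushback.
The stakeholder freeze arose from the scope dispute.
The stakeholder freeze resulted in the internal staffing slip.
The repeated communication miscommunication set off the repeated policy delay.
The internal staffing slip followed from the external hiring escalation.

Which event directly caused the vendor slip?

the cross-team policy pushback

Upstream contributors include the repeated communication miscommunication, the senior budget cut, the morale freeze, the scope dispute, the public stakeholder pushback, the repeated policy delay, the last-minute staffing change, the stakeholder freeze, but only the cross-team policy pushback feeds directly into the vendor slip.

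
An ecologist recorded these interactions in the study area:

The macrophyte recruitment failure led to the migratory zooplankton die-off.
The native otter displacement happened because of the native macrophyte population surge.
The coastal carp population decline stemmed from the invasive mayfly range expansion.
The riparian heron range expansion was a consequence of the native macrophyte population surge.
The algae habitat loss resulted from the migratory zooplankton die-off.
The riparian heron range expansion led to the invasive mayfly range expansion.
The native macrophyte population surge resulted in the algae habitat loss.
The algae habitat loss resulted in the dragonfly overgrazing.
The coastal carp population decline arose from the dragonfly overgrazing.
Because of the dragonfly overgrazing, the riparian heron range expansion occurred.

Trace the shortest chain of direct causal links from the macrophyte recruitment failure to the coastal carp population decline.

the macrophyte recruitment failure → the migratory zooplankton die-off
the migratory zooplankton die-off → the algae habitat loss
the algae habitat loss → the dragonfly overgrazing
the dragonfly overgrazing → the coastal carp population decline
Length: 4 steps.

the macrophyte recruitment failure → the migratory zooplankton die-off → the algae habitat loss → the dragonfly overgrazing → the coastal carp population decline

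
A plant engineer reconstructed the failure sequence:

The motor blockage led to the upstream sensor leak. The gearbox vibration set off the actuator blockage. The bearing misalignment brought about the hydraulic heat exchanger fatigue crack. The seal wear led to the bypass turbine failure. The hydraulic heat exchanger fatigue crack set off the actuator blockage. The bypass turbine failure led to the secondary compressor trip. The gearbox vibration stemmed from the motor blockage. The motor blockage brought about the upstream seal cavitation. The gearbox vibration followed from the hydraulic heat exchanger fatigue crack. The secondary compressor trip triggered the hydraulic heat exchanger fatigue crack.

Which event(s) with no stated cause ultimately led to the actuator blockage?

the bearing misalignment, the motor blockage, the seal wear

Tracing upstream from the actuator blockage: the actuator blockage ← the gearbox vibration ← the motor blockage.
A separate upstream branch: the actuator blockage ← the hydraulic heat exchanger fatigue crack ← the secondary compressor trip ← the bypass turbine failure ← the seal wear.
A separate upstream branch: the actuator blockage ← the hydraulic heat exchanger fatigue crack ← the bearing misalignment.
Each of those chain origins has no stated cause.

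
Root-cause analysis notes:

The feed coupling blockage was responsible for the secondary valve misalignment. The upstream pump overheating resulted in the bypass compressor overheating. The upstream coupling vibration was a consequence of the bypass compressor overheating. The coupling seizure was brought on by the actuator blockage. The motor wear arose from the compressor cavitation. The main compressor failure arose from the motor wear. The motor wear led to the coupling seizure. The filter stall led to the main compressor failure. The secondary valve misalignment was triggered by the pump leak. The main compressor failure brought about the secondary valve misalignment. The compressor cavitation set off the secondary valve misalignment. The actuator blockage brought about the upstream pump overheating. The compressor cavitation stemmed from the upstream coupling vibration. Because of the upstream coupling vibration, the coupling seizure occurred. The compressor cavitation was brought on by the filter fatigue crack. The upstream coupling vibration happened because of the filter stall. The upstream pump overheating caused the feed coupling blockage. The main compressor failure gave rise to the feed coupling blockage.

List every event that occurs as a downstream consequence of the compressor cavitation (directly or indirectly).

the coupling seizure, the feed coupling blockage, the main compressor failure, the motor wear, the secondary valve misalignment

Direct effects: the motor wear, the secondary valve misalignment.
2 steps out: the main compressor failure, the coupling seizure.
3 steps out: the feed coupling blockage.
Not reachable from it: the pump leak, the actuator blockage, the upstream pump overheating, the filter stall, the bypass compressor overheating, the filter fatigue crack, the upstream coupling vibration.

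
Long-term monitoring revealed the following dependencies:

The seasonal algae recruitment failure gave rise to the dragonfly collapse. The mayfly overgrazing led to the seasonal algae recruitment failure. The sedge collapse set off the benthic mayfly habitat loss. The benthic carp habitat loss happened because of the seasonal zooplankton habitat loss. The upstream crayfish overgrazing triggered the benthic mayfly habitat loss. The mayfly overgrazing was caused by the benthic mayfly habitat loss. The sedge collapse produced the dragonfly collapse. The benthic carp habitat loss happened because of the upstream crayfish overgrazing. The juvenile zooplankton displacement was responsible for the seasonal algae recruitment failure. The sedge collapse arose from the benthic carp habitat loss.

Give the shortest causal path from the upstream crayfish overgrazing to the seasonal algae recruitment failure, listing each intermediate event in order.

the upstream crayfish overgrazing → the benthic mayfly habitat loss → the mayfly overgrazing → the seasonal algae recruitment failure

the upstream crayfish overgrazing → the benthic mayfly habitat loss
the benthic mayfly habitat loss → the mayfly overgrazing
the mayfly overgrazing → the seasonal algae recruitment failure
Length: 3 steps.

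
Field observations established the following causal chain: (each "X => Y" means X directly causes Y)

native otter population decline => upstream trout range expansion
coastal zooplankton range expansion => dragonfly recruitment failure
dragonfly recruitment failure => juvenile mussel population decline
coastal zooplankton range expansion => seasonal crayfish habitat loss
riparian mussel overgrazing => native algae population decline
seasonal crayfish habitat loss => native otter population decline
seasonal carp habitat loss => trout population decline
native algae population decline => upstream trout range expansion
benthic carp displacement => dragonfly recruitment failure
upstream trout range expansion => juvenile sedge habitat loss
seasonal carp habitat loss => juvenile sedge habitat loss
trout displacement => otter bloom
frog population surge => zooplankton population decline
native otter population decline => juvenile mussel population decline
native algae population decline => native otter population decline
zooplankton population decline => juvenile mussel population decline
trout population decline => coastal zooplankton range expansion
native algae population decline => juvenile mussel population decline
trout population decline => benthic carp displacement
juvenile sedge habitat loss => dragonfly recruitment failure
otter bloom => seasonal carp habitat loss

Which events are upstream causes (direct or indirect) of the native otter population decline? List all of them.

Immediate causes of the native otter population decline: the seasonal crayfish habitat loss, the native algae population decline.
Further upstream: the riparian mussel overgrazing, the trout displacement, the otter bloom, the seasonal carp habitat loss, the trout population decline, the coastal zooplankton range expansion.

the coastal zooplankton range expansion, the native algae population decline, the otter bloom, the riparian mussel overgrazing, the seasonal carp habitat loss, the seasonal crayfish habitat loss, the trout displacement, the trout population decline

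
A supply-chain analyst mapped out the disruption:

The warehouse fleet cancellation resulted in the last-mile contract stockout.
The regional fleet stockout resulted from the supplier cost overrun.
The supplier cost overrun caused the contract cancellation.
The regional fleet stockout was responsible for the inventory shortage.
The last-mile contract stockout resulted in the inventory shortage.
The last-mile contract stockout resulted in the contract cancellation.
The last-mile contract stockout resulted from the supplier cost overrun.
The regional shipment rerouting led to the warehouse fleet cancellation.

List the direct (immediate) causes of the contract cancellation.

Upstream contributors include the regional shipment rerouting, the warehouse fleet cancellation, but only the last-mile contract stockout, the supplier cost overrun feed directly into the contract cancellation.

the last-mile contract stockout, the supplier cost overrun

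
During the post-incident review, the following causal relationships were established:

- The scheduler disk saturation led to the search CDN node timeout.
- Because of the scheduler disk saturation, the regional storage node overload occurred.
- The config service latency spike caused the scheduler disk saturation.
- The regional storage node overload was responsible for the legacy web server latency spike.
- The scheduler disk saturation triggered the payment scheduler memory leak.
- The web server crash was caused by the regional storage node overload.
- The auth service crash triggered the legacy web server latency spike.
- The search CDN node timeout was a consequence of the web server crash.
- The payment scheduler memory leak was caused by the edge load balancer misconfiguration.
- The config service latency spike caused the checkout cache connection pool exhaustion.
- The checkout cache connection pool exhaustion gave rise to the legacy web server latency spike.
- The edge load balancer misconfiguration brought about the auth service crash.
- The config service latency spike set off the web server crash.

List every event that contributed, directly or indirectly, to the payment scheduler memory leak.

Immediate causes of the payment scheduler memory leak: the scheduler disk saturation, the edge load balancer misconfiguration.
Further upstream: the config service latency spike.

the config service latency spike, the edge load balancer misconfiguration, the scheduler disk saturation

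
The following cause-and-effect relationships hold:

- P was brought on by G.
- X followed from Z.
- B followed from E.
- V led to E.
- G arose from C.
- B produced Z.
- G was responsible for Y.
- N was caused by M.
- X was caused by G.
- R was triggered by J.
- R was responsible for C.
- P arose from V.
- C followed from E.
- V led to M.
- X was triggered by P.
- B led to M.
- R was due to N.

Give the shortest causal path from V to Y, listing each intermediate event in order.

V → E → C → G → Y

V → E
E → C
C → G
G → Y
Length: 4 steps.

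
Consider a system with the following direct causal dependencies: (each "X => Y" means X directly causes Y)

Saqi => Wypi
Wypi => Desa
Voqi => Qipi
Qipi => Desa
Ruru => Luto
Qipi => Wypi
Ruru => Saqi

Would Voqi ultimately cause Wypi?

Yes

There is a causal chain: Voqi → Qipi → Wypi.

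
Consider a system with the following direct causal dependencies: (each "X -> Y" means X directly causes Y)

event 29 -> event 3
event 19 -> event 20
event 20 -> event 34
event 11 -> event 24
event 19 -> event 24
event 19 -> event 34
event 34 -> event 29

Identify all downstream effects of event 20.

event 29, event 3, event 34

Direct effects: event 34.
2 steps out: event 29.
3 steps out: event 3.
Not reachable from it: event 19, event 24, event 11.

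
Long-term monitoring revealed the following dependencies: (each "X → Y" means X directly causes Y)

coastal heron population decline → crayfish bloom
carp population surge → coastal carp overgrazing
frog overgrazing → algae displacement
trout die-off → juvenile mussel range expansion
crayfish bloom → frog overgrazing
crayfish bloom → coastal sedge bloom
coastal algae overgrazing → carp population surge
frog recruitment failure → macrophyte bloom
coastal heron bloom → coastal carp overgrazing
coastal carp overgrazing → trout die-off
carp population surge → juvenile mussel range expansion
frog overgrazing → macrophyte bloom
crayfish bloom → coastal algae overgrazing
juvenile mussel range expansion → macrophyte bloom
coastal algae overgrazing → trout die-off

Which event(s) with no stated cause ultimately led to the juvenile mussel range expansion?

Tracing upstream from the juvenile mussel range expansion: the juvenile mussel range expansion ← the trout die-off ← the coastal carp overgrazing ← the coastal heron bloom.
A separate upstream branch: the juvenile mussel range expansion ← the carp population surge ← the coastal algae overgrazing ← the crayfish bloom ← the coastal heron population decline.
Each of those chain origins has no stated cause.

the coastal heron bloom, the coastal heron population decline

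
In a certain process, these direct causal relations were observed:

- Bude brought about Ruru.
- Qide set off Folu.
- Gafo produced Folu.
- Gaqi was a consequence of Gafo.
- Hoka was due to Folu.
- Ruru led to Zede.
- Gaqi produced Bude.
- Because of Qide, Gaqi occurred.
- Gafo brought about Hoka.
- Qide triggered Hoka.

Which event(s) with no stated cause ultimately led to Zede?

Tracing upstream from Zede: Zede ← Ruru ← Bude ← Gaqi ← Gafo.
A separate upstream branch: Zede ← Ruru ← Bude ← Gaqi ← Qide.
Each of those chain origins has no stated cause.

Gafo, Qide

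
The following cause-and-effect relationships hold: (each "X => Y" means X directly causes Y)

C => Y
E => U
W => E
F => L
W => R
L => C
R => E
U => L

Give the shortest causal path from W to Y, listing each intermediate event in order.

W → E → U → L → C → Y

W → E
E → U
U → L
L → C
C → Y
Length: 5 steps.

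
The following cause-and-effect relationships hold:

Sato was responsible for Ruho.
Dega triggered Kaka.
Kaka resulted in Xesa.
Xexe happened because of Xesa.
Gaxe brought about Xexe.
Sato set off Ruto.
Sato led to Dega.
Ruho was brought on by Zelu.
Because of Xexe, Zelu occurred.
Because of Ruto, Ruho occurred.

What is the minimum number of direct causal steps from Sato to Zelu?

Shortest chain: Sato → Dega → Kaka → Xesa → Xexe → Zelu.

5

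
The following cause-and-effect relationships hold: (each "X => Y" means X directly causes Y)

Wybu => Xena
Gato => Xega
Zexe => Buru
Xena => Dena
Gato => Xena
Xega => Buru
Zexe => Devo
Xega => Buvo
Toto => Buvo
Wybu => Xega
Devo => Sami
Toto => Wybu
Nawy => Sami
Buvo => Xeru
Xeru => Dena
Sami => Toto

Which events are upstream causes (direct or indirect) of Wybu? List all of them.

Immediate cause of Wybu: Toto.
Further upstream: Nawy, Zexe, Devo, Sami.

Devo, Nawy, Sami, Toto, Zexe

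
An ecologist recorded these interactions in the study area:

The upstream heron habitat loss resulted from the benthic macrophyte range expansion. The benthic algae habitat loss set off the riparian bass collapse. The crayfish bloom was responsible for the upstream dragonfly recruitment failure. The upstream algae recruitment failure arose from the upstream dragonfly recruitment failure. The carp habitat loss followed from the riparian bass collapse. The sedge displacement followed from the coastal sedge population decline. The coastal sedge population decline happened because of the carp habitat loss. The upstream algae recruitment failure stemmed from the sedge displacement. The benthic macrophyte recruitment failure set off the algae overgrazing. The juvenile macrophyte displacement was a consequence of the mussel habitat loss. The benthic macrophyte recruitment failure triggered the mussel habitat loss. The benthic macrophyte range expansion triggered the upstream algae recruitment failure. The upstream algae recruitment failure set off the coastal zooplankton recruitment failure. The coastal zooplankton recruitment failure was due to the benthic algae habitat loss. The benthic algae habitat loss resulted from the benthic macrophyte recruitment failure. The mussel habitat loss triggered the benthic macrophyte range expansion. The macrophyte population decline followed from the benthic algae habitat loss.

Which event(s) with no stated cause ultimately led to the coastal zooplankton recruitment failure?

Tracing upstream from the coastal zooplankton recruitment failure: the coastal zooplankton recruitment failure ← the benthic algae habitat loss ← the benthic macrophyte recruitment failure.
A separate upstream branch: the coastal zooplankton recruitment failure ← the upstream algae recruitment failure ← the upstream dragonfly recruitment failure ← the crayfish bloom.
Each of those chain origins has no stated cause.

the benthic macrophyte recruitment failure, the crayfish bloom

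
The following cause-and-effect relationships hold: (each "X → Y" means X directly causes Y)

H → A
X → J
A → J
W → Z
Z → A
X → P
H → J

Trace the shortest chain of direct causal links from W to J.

W → Z
Z → A
A → J
Length: 3 steps.

W → Z → A → J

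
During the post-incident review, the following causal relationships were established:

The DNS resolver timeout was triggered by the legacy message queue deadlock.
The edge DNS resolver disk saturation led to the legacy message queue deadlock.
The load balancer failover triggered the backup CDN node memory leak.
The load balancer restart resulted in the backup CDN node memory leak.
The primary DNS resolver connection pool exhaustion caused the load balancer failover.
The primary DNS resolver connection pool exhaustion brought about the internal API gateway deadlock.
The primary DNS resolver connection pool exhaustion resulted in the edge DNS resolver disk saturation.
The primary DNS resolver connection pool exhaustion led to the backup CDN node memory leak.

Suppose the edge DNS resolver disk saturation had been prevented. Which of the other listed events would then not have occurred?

Downstream of the edge DNS resolver disk saturation: the legacy message queue deadlock, the DNS resolver timeout.

the DNS resolver timeout, the legacy message queue deadlock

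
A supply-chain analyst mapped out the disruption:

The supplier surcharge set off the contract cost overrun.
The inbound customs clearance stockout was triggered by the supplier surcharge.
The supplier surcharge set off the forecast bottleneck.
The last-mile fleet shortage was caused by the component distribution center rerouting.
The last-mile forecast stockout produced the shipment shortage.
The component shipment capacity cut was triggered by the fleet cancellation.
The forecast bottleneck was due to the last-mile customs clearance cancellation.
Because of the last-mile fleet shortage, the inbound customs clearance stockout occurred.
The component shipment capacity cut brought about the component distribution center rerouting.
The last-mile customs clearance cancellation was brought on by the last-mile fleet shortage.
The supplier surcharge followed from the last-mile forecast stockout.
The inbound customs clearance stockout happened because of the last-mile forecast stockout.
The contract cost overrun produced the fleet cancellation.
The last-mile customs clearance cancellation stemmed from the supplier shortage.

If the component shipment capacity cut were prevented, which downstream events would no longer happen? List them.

the component distribution center rerouting, the last-mile fleet shortage

Downstream of the component shipment capacity cut: the component distribution center rerouting, the last-mile fleet shortage, the last-mile customs clearance cancellation, the forecast bottleneck, the inbound customs clearance stockout.
Of those, still caused via another path: the last-mile customs clearance cancellation, the forecast bottleneck, the inbound customs clearance stockout.
The remainder have no surviving cause.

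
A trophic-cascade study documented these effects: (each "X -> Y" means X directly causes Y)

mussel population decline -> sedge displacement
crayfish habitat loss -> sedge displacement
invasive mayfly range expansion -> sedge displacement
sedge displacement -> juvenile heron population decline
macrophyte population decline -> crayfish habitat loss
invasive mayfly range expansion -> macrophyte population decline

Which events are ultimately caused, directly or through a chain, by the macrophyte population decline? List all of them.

the crayfish habitat loss, the juvenile heron population decline, the sedge displacement

Direct effects: the crayfish habitat loss.
2 steps out: the sedge displacement.
3 steps out: the juvenile heron population decline.
Not reachable from it: the invasive mayfly range expansion, the mussel population decline.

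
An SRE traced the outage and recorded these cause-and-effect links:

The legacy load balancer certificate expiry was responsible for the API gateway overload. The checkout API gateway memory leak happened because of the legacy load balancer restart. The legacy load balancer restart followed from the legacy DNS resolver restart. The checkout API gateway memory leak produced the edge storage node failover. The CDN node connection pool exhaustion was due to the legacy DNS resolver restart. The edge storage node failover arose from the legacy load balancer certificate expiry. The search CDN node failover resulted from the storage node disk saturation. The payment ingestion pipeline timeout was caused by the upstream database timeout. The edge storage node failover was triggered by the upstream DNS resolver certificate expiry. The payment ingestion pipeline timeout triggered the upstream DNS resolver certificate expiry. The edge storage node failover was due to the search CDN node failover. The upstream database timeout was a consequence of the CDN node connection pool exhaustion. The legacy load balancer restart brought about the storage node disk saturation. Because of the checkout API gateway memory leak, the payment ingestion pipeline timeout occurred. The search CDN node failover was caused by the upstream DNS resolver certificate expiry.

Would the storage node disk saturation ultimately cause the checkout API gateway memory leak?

The storage node disk saturation leads to the search CDN node failover, the edge storage node failover; the checkout API gateway memory leak is not among them.

No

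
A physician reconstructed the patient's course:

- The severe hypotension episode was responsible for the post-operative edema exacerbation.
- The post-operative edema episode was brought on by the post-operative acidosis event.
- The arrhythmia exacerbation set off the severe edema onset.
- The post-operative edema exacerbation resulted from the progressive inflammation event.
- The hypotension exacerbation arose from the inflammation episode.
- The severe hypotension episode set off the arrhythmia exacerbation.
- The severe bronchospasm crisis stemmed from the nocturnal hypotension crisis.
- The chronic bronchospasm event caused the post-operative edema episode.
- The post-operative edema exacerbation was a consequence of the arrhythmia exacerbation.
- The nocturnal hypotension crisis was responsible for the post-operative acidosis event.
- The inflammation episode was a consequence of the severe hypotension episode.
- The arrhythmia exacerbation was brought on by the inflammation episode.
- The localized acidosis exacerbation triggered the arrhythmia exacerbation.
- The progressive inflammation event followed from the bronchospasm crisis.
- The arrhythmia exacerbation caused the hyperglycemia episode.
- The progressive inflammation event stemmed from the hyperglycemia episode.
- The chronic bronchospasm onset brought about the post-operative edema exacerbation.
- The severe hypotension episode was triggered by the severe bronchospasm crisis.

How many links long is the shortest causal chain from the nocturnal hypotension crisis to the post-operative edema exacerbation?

Shortest chain: the nocturnal hypotension crisis → the severe bronchospasm crisis → the severe hypotension episode → the post-operative edema exacerbation.

3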